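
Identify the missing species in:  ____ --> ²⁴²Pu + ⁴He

Conserve mass number: A = 242 + 4, so A = 246.
Conserve atomic number: Z = 94 + 2, so Z = 96.
Z = 96 is curium, so the species is ²⁴⁶Cm.

Cm-246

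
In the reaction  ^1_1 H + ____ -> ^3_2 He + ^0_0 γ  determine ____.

deuteron

Conserve mass number: 1 + A = 3 + 0, so A = 2.
Conserve atomic number: 1 + Z = 2 + 0, so Z = 1.
A = 2 and Z = 1 is ^2_1 H — a deuteron.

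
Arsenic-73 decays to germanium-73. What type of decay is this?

ΔA = 73 − 73 = 0; ΔZ = 32 − 33 = -1.
A is unchanged and Z drops by 1 — a proton has become a neutron (β⁺ emission or electron capture).

beta-plus decay or electron capture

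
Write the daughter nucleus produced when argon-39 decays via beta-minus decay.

Beta-minus decay: mass number changes by +0, atomic number by +1.
A: 39 = 39; Z: 18 + 1 = 19.
Z = 19 is potassium, so the daughter is potassium-39.

K-39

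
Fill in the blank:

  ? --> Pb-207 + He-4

Po-211

Conserve mass number: A = 207 + 4, so A = 211.
Conserve atomic number: Z = 82 + 2, so Z = 84.
Z = 84 is polonium, so the species is Po-211.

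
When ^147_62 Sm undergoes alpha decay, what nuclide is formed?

Nd-143

Alpha decay: mass number changes by -4, atomic number by -2.
A: 147 − 4 = 143; Z: 62 − 2 = 60.
Z = 60 is neodymium, so the daughter is ^143_60 Nd.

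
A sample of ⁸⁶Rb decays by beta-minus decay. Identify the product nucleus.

Sr-86

Beta-minus decay: mass number changes by +0, atomic number by +1.
A: 86 = 86; Z: 37 + 1 = 38.
Z = 38 is strontium, so the daughter is ⁸⁶Sr.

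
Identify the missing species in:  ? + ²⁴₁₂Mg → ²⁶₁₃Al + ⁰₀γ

deuteron

Conserve mass number: A + 24 = 26 + 0, so A = 2.
Conserve atomic number: Z + 12 = 13 + 0, so Z = 1.
A = 2 and Z = 1 is ²₁H — a deuteron.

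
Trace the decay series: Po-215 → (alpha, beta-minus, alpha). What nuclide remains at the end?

Start: (A, Z) = (215, 84).
After α: (211, 82).
After β⁻: (211, 83).
After α: (207, 81).
Z = 81 is thallium.

Tl-207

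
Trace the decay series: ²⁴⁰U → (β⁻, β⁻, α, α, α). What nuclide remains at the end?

Start: (A, Z) = (240, 92).
After β⁻: (240, 93).
After β⁻: (240, 94).
After α: (236, 92).
After α: (232, 90).
After α: (228, 88).
Z = 88 is radium.

Ra-228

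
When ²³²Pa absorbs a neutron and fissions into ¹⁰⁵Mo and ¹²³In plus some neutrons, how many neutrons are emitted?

5

Conserve mass number: 233 = 105 + 123 + k, so k = 233 − 228 = 5.
Check atomic number: 91 = 42 + 49 + 0 = 91. ✓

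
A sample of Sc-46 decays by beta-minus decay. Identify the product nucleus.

Beta-minus decay: mass number changes by +0, atomic number by +1.
A: 46 = 46; Z: 21 + 1 = 22.
Z = 22 is titanium, so the daughter is Ti-46.

Ti-46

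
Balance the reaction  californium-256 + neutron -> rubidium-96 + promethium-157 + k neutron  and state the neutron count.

Conserve mass number: 257 = 96 + 157 + k, so k = 257 − 253 = 4.
Check atomic number: 98 = 37 + 61 + 0 = 98. ✓

4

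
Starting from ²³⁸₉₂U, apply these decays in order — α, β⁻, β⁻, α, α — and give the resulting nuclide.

Ra-226

Start: (A, Z) = (238, 92).
After α: (234, 90).
After β⁻: (234, 91).
After β⁻: (234, 92).
After α: (230, 90).
After α: (226, 88).
Z = 88 is radium.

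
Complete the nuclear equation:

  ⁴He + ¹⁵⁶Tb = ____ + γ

Ho-160

Conserve mass number: 4 + 156 = A + 0, so A = 160.
Conserve atomic number: 2 + 65 = Z + 0, so Z = 67.
Z = 67 is holmium, so the species is ¹⁶⁰Ho.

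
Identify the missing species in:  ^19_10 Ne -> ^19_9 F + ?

Conserve mass number: 19 = 19 + A, so A = 0.
Conserve atomic number: 10 = 9 + Z, so Z = 1.
A = 0 and Z = 1 is ^0_1 e — a positron.

positron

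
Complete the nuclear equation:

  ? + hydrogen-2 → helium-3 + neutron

deuteron

Conserve mass number: A + 2 = 3 + 1, so A = 2.
Conserve atomic number: Z + 1 = 2 + 0, so Z = 1.
A = 2 and Z = 1 is hydrogen-2 — a deuteron.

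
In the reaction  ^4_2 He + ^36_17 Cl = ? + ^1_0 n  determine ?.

K-39

Conserve mass number: 4 + 36 = A + 1, so A = 39.
Conserve atomic number: 2 + 17 = Z + 0, so Z = 19.
Z = 19 is potassium, so the species is ^39_19 K.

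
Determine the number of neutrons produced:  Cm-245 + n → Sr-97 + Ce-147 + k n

2

Conserve mass number: 246 = 97 + 147 + k, so k = 246 − 244 = 2.
Check atomic number: 96 = 38 + 58 + 0 = 96. ✓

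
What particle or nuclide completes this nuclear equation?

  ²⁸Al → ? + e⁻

Si-28

Conserve mass number: 28 = A + 0, so A = 28.
Conserve atomic number: 13 = Z − 1, so Z = 14.
Z = 14 is silicon, so the species is ²⁸Si.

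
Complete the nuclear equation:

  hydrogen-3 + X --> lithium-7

Conserve mass number: 3 + A = 7, so A = 4.
Conserve atomic number: 1 + Z = 3, so Z = 2.
A = 4 and Z = 2 is helium-4 — an alpha particle.

alpha particle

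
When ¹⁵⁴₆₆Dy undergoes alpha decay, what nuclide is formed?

Gd-150

Alpha decay: mass number changes by -4, atomic number by -2.
A: 154 − 4 = 150; Z: 66 − 2 = 64.
Z = 64 is gadolinium, so the daughter is ¹⁵⁰₆₄Gd.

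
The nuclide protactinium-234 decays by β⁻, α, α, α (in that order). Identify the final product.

Start: (A, Z) = (234, 91).
After β⁻: (234, 92).
After α: (230, 90).
After α: (226, 88).
After α: (222, 86).
Z = 86 is radon.

Rn-222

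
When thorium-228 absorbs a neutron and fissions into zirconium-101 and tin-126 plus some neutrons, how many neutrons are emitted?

Conserve mass number: 229 = 101 + 126 + k, so k = 229 − 227 = 2.
Check atomic number: 90 = 40 + 50 + 0 = 90. ✓

2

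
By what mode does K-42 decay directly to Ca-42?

ΔA = 42 − 42 = 0; ΔZ = 20 − 19 = +1.
A is unchanged and Z rises by 1 — a neutron has become a proton (β⁻ decay).

beta-minus decay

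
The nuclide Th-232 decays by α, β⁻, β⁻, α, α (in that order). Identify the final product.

Rn-220

Start: (A, Z) = (232, 90).
After α: (228, 88).
After β⁻: (228, 89).
After β⁻: (228, 90).
After α: (224, 88).
After α: (220, 86).
Z = 86 is radon.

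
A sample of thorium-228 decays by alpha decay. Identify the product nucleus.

Alpha decay: mass number changes by -4, atomic number by -2.
A: 228 − 4 = 224; Z: 90 − 2 = 88.
Z = 88 is radium, so the daughter is radium-224.

Ra-224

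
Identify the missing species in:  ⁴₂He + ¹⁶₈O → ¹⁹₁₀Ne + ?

Conserve mass number: 4 + 16 = 19 + A, so A = 1.
Conserve atomic number: 2 + 8 = 10 + Z, so Z = 0.
A = 1 and Z = 0 is ¹₀n — a neutron.

neutron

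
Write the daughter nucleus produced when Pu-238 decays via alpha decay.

Alpha decay: mass number changes by -4, atomic number by -2.
A: 238 − 4 = 234; Z: 94 − 2 = 92.
Z = 92 is uranium, so the daughter is U-234.

U-234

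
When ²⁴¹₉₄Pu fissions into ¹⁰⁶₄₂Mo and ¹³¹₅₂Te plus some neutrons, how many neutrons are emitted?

Conserve mass number: 241 = 106 + 131 + k, so k = 241 − 237 = 4.
Check atomic number: 94 = 42 + 52 + 0 = 94. ✓

4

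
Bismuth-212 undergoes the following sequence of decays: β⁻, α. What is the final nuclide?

Pb-208

Start: (A, Z) = (212, 83).
After β⁻: (212, 84).
After α: (208, 82).
Z = 82 is lead.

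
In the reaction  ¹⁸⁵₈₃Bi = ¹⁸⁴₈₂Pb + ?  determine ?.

Conserve mass number: 185 = 184 + A, so A = 1.
Conserve atomic number: 83 = 82 + Z, so Z = 1.
A = 1 and Z = 1 is ¹₁H — a proton.

proton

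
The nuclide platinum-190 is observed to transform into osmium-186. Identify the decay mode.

alpha decay

ΔA = 186 − 190 = -4; ΔZ = 76 − 78 = -2.
A drops by 4 and Z drops by 2 — the signature of alpha emission.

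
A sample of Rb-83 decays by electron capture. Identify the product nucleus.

Kr-83

Electron capture: mass number changes by +0, atomic number by -1.
A: 83 = 83; Z: 37 − 1 = 36.
Z = 36 is krypton, so the daughter is Kr-83.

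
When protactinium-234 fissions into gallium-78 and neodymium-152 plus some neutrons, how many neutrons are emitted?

Conserve mass number: 234 = 78 + 152 + k, so k = 234 − 230 = 4.
Check atomic number: 91 = 31 + 60 + 0 = 91. ✓

4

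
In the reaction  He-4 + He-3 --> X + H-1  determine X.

Conserve mass number: 4 + 3 = A + 1, so A = 6.
Conserve atomic number: 2 + 2 = Z + 1, so Z = 3.
Z = 3 is lithium, so the species is Li-6.

Li-6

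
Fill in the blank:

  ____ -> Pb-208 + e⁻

Tl-208

Conserve mass number: A = 208 + 0, so A = 208.
Conserve atomic number: Z = 82 − 1, so Z = 81.
Z = 81 is thallium, so the species is Tl-208.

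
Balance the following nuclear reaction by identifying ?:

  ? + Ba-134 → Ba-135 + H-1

deuteron

Conserve mass number: A + 134 = 135 + 1, so A = 2.
Conserve atomic number: Z + 56 = 56 + 1, so Z = 1.
A = 2 and Z = 1 is H-2 — a deuteron.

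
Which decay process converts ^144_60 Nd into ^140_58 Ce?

alpha decay

ΔA = 140 − 144 = -4; ΔZ = 58 − 60 = -2.
A drops by 4 and Z drops by 2 — the signature of alpha emission.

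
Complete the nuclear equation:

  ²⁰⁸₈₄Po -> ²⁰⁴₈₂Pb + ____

Conserve mass number: 208 = 204 + A, so A = 4.
Conserve atomic number: 84 = 82 + Z, so Z = 2.
A = 4 and Z = 2 is ⁴₂He — an alpha particle.

alpha particle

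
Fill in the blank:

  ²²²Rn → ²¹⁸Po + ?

Conserve mass number: 222 = 218 + A, so A = 4.
Conserve atomic number: 86 = 84 + Z, so Z = 2.
A = 4 and Z = 2 is ⁴He — an alpha particle.

alpha particle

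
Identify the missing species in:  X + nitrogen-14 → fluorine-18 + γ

alpha particle

Conserve mass number: A + 14 = 18 + 0, so A = 4.
Conserve atomic number: Z + 7 = 9 + 0, so Z = 2.
A = 4 and Z = 2 is helium-4 — an alpha particle.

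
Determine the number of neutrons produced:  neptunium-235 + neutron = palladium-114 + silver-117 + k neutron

Conserve mass number: 236 = 114 + 117 + k, so k = 236 − 231 = 5.
Check atomic number: 93 = 46 + 47 + 0 = 93. ✓

5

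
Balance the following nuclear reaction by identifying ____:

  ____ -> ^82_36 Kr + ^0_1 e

Rb-82

Conserve mass number: A = 82 + 0, so A = 82.
Conserve atomic number: Z = 36 + 1, so Z = 37.
Z = 37 is rubidium, so the species is ^82_37 Rb.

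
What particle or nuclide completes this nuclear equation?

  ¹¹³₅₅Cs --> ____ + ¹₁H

Conserve mass number: 113 = A + 1, so A = 112.
Conserve atomic number: 55 = Z + 1, so Z = 54.
Z = 54 is xenon, so the species is ¹¹²₅₄Xe.

Xe-112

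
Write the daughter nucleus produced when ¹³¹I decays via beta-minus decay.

Xe-131

Beta-minus decay: mass number changes by +0, atomic number by +1.
A: 131 = 131; Z: 53 + 1 = 54.
Z = 54 is xenon, so the daughter is ¹³¹Xe.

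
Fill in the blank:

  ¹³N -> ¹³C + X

Conserve mass number: 13 = 13 + A, so A = 0.
Conserve atomic number: 7 = 6 + Z, so Z = 1.
A = 0 and Z = 1 is e⁺ — a positron.

positron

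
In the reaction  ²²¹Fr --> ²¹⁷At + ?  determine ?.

Conserve mass number: 221 = 217 + A, so A = 4.
Conserve atomic number: 87 = 85 + Z, so Z = 2.
A = 4 and Z = 2 is ⁴He — an alpha particle.

alpha particle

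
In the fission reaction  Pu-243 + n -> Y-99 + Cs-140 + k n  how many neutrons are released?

5

Conserve mass number: 244 = 99 + 140 + k, so k = 244 − 239 = 5.
Check atomic number: 94 = 39 + 55 + 0 = 94. ✓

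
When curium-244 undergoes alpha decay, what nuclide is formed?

Pu-240

Alpha decay: mass number changes by -4, atomic number by -2.
A: 244 − 4 = 240; Z: 96 − 2 = 94.
Z = 94 is plutonium, so the daughter is plutonium-240.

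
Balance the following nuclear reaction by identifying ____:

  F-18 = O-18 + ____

Conserve mass number: 18 = 18 + A, so A = 0.
Conserve atomic number: 9 = 8 + Z, so Z = 1.
A = 0 and Z = 1 is e⁺ — a positron.

positron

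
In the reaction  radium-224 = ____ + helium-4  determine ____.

Conserve mass number: 224 = A + 4, so A = 220.
Conserve atomic number: 88 = Z + 2, so Z = 86.
Z = 86 is radon, so the species is radon-220.

Rn-220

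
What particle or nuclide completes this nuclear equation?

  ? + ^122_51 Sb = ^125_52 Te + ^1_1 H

alpha particle

Conserve mass number: A + 122 = 125 + 1, so A = 4.
Conserve atomic number: Z + 51 = 52 + 1, so Z = 2.
A = 4 and Z = 2 is ^4_2 He — an alpha particle.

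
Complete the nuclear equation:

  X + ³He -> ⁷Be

alpha particle

Conserve mass number: A + 3 = 7, so A = 4.
Conserve atomic number: Z + 2 = 4, so Z = 2.
A = 4 and Z = 2 is ⁴He — an alpha particle.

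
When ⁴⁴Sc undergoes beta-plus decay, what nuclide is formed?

Ca-44

Beta-plus decay: mass number changes by +0, atomic number by -1.
A: 44 = 44; Z: 21 − 1 = 20.
Z = 20 is calcium, so the daughter is ⁴⁴Ca.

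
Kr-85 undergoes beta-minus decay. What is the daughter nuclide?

Beta-minus decay: mass number changes by +0, atomic number by +1.
A: 85 = 85; Z: 36 + 1 = 37.
Z = 37 is rubidium, so the daughter is Rb-85.

Rb-85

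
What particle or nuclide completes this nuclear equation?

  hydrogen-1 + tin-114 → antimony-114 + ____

Conserve mass number: 1 + 114 = 114 + A, so A = 1.
Conserve atomic number: 1 + 50 = 51 + Z, so Z = 0.
A = 1 and Z = 0 is neutron — a neutron.

neutron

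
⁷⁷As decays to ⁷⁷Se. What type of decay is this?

ΔA = 77 − 77 = 0; ΔZ = 34 − 33 = +1.
A is unchanged and Z rises by 1 — a neutron has become a proton (β⁻ decay).

beta-minus decay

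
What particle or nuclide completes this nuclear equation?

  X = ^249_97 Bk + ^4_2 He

Es-253

Conserve mass number: A = 249 + 4, so A = 253.
Conserve atomic number: Z = 97 + 2, so Z = 99.
Z = 99 is einsteinium, so the species is ^253_99 Es.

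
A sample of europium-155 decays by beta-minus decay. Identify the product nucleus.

Gd-155

Beta-minus decay: mass number changes by +0, atomic number by +1.
A: 155 = 155; Z: 63 + 1 = 64.
Z = 64 is gadolinium, so the daughter is gadolinium-155.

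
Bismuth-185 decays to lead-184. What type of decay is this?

proton emission

ΔA = 184 − 185 = -1; ΔZ = 82 − 83 = -1.
A drops by 1 and Z drops by 1 — a proton was emitted.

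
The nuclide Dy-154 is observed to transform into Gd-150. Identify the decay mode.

ΔA = 150 − 154 = -4; ΔZ = 64 − 66 = -2.
A drops by 4 and Z drops by 2 — the signature of alpha emission.

alpha decay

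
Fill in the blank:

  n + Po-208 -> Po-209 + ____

gamma ray

Conserve mass number: 1 + 208 = 209 + A, so A = 0.
Conserve atomic number: 0 + 84 = 84 + Z, so Z = 0.
A = 0 and Z = 0 is γ — a gamma ray.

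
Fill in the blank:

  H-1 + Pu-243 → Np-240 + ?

alpha particle

Conserve mass number: 1 + 243 = 240 + A, so A = 4.
Conserve atomic number: 1 + 94 = 93 + Z, so Z = 2.
A = 4 and Z = 2 is He-4 — an alpha particle.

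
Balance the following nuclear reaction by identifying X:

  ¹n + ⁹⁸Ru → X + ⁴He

Mo-95

Conserve mass number: 1 + 98 = A + 4, so A = 95.
Conserve atomic number: 0 + 44 = Z + 2, so Z = 42.
Z = 42 is molybdenum, so the species is ⁹⁵Mo.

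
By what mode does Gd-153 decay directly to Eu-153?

beta-plus decay or electron capture

ΔA = 153 − 153 = 0; ΔZ = 63 − 64 = -1.
A is unchanged and Z drops by 1 — a proton has become a neutron (β⁺ emission or electron capture).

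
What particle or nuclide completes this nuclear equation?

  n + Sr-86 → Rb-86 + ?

proton

Conserve mass number: 1 + 86 = 86 + A, so A = 1.
Conserve atomic number: 0 + 38 = 37 + Z, so Z = 1.
A = 1 and Z = 1 is H-1 — a proton.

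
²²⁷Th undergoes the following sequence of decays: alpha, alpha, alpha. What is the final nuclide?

Po-215

Start: (A, Z) = (227, 90).
After α: (223, 88).
After α: (219, 86).
After α: (215, 84).
Z = 84 is polonium.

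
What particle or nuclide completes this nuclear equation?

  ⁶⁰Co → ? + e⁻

Conserve mass number: 60 = A + 0, so A = 60.
Conserve atomic number: 27 = Z − 1, so Z = 28.
Z = 28 is nickel, so the species is ⁶⁰Ni.

Ni-60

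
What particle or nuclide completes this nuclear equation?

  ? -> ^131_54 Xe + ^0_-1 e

I-131

Conserve mass number: A = 131 + 0, so A = 131.
Conserve atomic number: Z = 54 − 1, so Z = 53.
Z = 53 is iodine, so the species is ^131_53 I.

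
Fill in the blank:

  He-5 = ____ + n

He-4

Conserve mass number: 5 = A + 1, so A = 4.
Conserve atomic number: 2 = Z + 0, so Z = 2.
A = 4 and Z = 2 is He-4 — an alpha particle.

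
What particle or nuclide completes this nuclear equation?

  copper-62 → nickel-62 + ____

Conserve mass number: 62 = 62 + A, so A = 0.
Conserve atomic number: 29 = 28 + Z, so Z = 1.
A = 0 and Z = 1 is e⁺ — a positron.

positron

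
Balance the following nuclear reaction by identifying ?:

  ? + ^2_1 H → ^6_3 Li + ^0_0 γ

alpha particle

Conserve mass number: A + 2 = 6 + 0, so A = 4.
Conserve atomic number: Z + 1 = 3 + 0, so Z = 2.
A = 4 and Z = 2 is ^4_2 He — an alpha particle.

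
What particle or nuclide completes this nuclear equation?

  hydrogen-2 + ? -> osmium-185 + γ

Conserve mass number: 2 + A = 185 + 0, so A = 183.
Conserve atomic number: 1 + Z = 76 + 0, so Z = 75.
Z = 75 is rhenium, so the species is rhenium-183.

Re-183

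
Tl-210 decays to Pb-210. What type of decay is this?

ΔA = 210 − 210 = 0; ΔZ = 82 − 81 = +1.
A is unchanged and Z rises by 1 — a neutron has become a proton (β⁻ decay).

beta-minus decay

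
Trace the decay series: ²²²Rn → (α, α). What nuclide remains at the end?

Start: (A, Z) = (222, 86).
After α: (218, 84).
After α: (214, 82).
Z = 82 is lead.

Pb-214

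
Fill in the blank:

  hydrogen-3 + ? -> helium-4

proton

Conserve mass number: 3 + A = 4, so A = 1.
Conserve atomic number: 1 + Z = 2, so Z = 1.
A = 1 and Z = 1 is hydrogen-1 — a proton.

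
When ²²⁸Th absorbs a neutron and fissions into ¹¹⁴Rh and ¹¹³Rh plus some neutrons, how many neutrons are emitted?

Conserve mass number: 229 = 114 + 113 + k, so k = 229 − 227 = 2.
Check atomic number: 90 = 45 + 45 + 0 = 90. ✓

2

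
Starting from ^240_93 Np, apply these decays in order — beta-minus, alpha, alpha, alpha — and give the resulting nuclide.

Start: (A, Z) = (240, 93).
After β⁻: (240, 94).
After α: (236, 92).
After α: (232, 90).
After α: (228, 88).
Z = 88 is radium.

Ra-228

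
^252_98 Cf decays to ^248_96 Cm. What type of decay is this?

ΔA = 248 − 252 = -4; ΔZ = 96 − 98 = -2.
A drops by 4 and Z drops by 2 — the signature of alpha emission.

alpha decay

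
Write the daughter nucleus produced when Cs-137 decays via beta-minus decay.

Ba-137

Beta-minus decay: mass number changes by +0, atomic number by +1.
A: 137 = 137; Z: 55 + 1 = 56.
Z = 56 is barium, so the daughter is Ba-137.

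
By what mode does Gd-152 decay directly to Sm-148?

alpha decay

ΔA = 148 − 152 = -4; ΔZ = 62 − 64 = -2.
A drops by 4 and Z drops by 2 — the signature of alpha emission.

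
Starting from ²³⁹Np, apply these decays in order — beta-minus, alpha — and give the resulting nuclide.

U-235

Start: (A, Z) = (239, 93).
After β⁻: (239, 94).
After α: (235, 92).
Z = 92 is uranium.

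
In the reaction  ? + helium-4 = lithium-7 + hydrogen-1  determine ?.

Conserve mass number: A + 4 = 7 + 1, so A = 4.
Conserve atomic number: Z + 2 = 3 + 1, so Z = 2.
A = 4 and Z = 2 is helium-4 — an alpha particle.

alpha particle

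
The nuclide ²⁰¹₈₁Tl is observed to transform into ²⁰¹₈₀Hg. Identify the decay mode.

ΔA = 201 − 201 = 0; ΔZ = 80 − 81 = -1.
A is unchanged and Z drops by 1 — a proton has become a neutron (β⁺ emission or electron capture).

beta-plus decay or electron capture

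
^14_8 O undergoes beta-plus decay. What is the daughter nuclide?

Beta-plus decay: mass number changes by +0, atomic number by -1.
A: 14 = 14; Z: 8 − 1 = 7.
Z = 7 is nitrogen, so the daughter is ^14_7 N.

N-14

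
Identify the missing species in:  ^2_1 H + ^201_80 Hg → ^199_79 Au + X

Conserve mass number: 2 + 201 = 199 + A, so A = 4.
Conserve atomic number: 1 + 80 = 79 + Z, so Z = 2.
A = 4 and Z = 2 is ^4_2 He — an alpha particle.

alpha particle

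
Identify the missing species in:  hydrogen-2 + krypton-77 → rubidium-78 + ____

neutron

Conserve mass number: 2 + 77 = 78 + A, so A = 1.
Conserve atomic number: 1 + 36 = 37 + Z, so Z = 0.
A = 1 and Z = 0 is neutron — a neutron.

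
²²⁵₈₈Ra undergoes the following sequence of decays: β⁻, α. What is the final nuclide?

Fr-221

Start: (A, Z) = (225, 88).
After β⁻: (225, 89).
After α: (221, 87).
Z = 87 is francium.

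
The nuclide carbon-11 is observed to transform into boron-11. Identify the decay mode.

ΔA = 11 − 11 = 0; ΔZ = 5 − 6 = -1.
A is unchanged and Z drops by 1 — a proton has become a neutron (β⁺ emission or electron capture).

beta-plus decay or electron capture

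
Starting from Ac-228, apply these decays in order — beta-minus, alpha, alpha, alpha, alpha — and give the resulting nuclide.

Start: (A, Z) = (228, 89).
After β⁻: (228, 90).
After α: (224, 88).
After α: (220, 86).
After α: (216, 84).
After α: (212, 82).
Z = 82 is lead.

Pb-212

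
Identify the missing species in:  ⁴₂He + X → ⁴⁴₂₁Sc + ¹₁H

Conserve mass number: 4 + A = 44 + 1, so A = 41.
Conserve atomic number: 2 + Z = 21 + 1, so Z = 20.
Z = 20 is calcium, so the species is ⁴¹₂₀Ca.

Ca-41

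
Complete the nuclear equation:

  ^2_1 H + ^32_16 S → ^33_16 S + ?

proton

Conserve mass number: 2 + 32 = 33 + A, so A = 1.
Conserve atomic number: 1 + 16 = 16 + Z, so Z = 1.
A = 1 and Z = 1 is ^1_1 H — a proton.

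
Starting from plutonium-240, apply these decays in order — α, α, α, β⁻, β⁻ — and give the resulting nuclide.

Start: (A, Z) = (240, 94).
After α: (236, 92).
After α: (232, 90).
After α: (228, 88).
After β⁻: (228, 89).
After β⁻: (228, 90).
Z = 90 is thorium.

Th-228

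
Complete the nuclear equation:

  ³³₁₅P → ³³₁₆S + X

Conserve mass number: 33 = 33 + A, so A = 0.
Conserve atomic number: 15 = 16 + Z, so Z = -1.
A = 0 and Z = -1 is ⁰₋₁e — a beta-minus particle.

beta-minus particle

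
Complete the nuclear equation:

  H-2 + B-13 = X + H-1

B-14

Conserve mass number: 2 + 13 = A + 1, so A = 14.
Conserve atomic number: 1 + 5 = Z + 1, so Z = 5.
Z = 5 is boron, so the species is B-14.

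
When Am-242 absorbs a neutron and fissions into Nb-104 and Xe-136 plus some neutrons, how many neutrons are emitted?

Conserve mass number: 243 = 104 + 136 + k, so k = 243 − 240 = 3.
Check atomic number: 95 = 41 + 54 + 0 = 95. ✓

3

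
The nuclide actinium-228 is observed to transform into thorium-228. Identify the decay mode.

ΔA = 228 − 228 = 0; ΔZ = 90 − 89 = +1.
A is unchanged and Z rises by 1 — a neutron has become a proton (β⁻ decay).

beta-minus decay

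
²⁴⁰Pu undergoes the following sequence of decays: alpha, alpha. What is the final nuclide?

Start: (A, Z) = (240, 94).
After α: (236, 92).
After α: (232, 90).
Z = 90 is thorium.

Th-232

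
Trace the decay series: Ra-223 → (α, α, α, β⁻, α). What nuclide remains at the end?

Start: (A, Z) = (223, 88).
After α: (219, 86).
After α: (215, 84).
After α: (211, 82).
After β⁻: (211, 83).
After α: (207, 81).
Z = 81 is thallium.

Tl-207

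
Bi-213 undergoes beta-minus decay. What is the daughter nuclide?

Beta-minus decay: mass number changes by +0, atomic number by +1.
A: 213 = 213; Z: 83 + 1 = 84.
Z = 84 is polonium, so the daughter is Po-213.

Po-213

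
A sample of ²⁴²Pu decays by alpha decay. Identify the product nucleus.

Alpha decay: mass number changes by -4, atomic number by -2.
A: 242 − 4 = 238; Z: 94 − 2 = 92.
Z = 92 is uranium, so the daughter is ²³⁸U.

U-238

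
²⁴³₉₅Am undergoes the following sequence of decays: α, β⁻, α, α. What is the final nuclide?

Th-231

Start: (A, Z) = (243, 95).
After α: (239, 93).
After β⁻: (239, 94).
After α: (235, 92).
After α: (231, 90).
Z = 90 is thorium.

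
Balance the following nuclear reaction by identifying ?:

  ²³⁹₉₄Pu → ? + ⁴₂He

U-235

Conserve mass number: 239 = A + 4, so A = 235.
Conserve atomic number: 94 = Z + 2, so Z = 92.
Z = 92 is uranium, so the species is ²³⁵₉₂U.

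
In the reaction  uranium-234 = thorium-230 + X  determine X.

alpha particle

Conserve mass number: 234 = 230 + A, so A = 4.
Conserve atomic number: 92 = 90 + Z, so Z = 2.
A = 4 and Z = 2 is helium-4 — an alpha particle.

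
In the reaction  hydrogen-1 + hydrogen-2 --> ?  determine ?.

He-3

Conserve mass number: 1 + 2 = A, so A = 3.
Conserve atomic number: 1 + 1 = Z, so Z = 2.
Z = 2 is helium, so the species is helium-3.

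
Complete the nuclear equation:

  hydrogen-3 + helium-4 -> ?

Conserve mass number: 3 + 4 = A, so A = 7.
Conserve atomic number: 1 + 2 = Z, so Z = 3.
Z = 3 is lithium, so the species is lithium-7.

Li-7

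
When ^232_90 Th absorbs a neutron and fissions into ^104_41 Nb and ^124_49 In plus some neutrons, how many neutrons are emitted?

Conserve mass number: 233 = 104 + 124 + k, so k = 233 − 228 = 5.
Check atomic number: 90 = 41 + 49 + 0 = 90. ✓

5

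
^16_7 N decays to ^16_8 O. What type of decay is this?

beta-minus decay

ΔA = 16 − 16 = 0; ΔZ = 8 − 7 = +1.
A is unchanged and Z rises by 1 — a neutron has become a proton (β⁻ decay).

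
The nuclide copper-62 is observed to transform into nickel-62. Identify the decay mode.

beta-plus decay or electron capture

ΔA = 62 − 62 = 0; ΔZ = 28 − 29 = -1.
A is unchanged and Z drops by 1 — a proton has become a neutron (β⁺ emission or electron capture).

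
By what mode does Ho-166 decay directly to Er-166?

beta-minus decay

ΔA = 166 − 166 = 0; ΔZ = 68 − 67 = +1.
A is unchanged and Z rises by 1 — a neutron has become a proton (β⁻ decay).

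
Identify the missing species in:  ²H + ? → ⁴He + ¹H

He-3

Conserve mass number: 2 + A = 4 + 1, so A = 3.
Conserve atomic number: 1 + Z = 2 + 1, so Z = 2.
Z = 2 is helium, so the species is ³He.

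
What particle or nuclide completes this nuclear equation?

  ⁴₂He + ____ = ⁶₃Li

Conserve mass number: 4 + A = 6, so A = 2.
Conserve atomic number: 2 + Z = 3, so Z = 1.
A = 2 and Z = 1 is ²₁H — a deuteron.

deuteron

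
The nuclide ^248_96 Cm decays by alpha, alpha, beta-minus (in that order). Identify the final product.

Np-240

Start: (A, Z) = (248, 96).
After α: (244, 94).
After α: (240, 92).
After β⁻: (240, 93).
Z = 93 is neptunium.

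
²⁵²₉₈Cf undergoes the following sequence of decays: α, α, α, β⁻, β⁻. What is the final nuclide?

Start: (A, Z) = (252, 98).
After α: (248, 96).
After α: (244, 94).
After α: (240, 92).
After β⁻: (240, 93).
After β⁻: (240, 94).
Z = 94 is plutonium.

Pu-240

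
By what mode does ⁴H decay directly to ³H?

ΔA = 3 − 4 = -1; ΔZ = 1 − 1 = +0.
A drops by 1 with Z unchanged — a neutron was emitted.

neutron emission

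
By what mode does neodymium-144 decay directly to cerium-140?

ΔA = 140 − 144 = -4; ΔZ = 58 − 60 = -2.
A drops by 4 and Z drops by 2 — the signature of alpha emission.

alpha decay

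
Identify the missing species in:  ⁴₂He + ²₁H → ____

Conserve mass number: 4 + 2 = A, so A = 6.
Conserve atomic number: 2 + 1 = Z, so Z = 3.
Z = 3 is lithium, so the species is ⁶₃Li.

Li-6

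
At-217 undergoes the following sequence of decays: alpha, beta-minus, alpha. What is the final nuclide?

Pb-209

Start: (A, Z) = (217, 85).
After α: (213, 83).
After β⁻: (213, 84).
After α: (209, 82).
Z = 82 is lead.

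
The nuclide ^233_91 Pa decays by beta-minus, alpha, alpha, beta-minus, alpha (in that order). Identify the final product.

Start: (A, Z) = (233, 91).
After β⁻: (233, 92).
After α: (229, 90).
After α: (225, 88).
After β⁻: (225, 89).
After α: (221, 87).
Z = 87 is francium.

Fr-221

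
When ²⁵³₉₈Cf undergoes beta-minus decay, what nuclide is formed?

Es-253

Beta-minus decay: mass number changes by +0, atomic number by +1.
A: 253 = 253; Z: 98 + 1 = 99.
Z = 99 is einsteinium, so the daughter is ²⁵³₉₉Es.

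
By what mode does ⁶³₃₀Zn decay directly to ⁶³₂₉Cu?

beta-plus decay or electron capture

ΔA = 63 − 63 = 0; ΔZ = 29 − 30 = -1.
A is unchanged and Z drops by 1 — a proton has become a neutron (β⁺ emission or electron capture).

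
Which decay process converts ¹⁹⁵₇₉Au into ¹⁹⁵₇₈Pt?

ΔA = 195 − 195 = 0; ΔZ = 78 − 79 = -1.
A is unchanged and Z drops by 1 — a proton has become a neutron (β⁺ emission or electron capture).

beta-plus decay or electron capture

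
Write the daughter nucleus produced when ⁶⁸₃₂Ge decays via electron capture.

Electron capture: mass number changes by +0, atomic number by -1.
A: 68 = 68; Z: 32 − 1 = 31.
Z = 31 is gallium, so the daughter is ⁶⁸₃₁Ga.

Ga-68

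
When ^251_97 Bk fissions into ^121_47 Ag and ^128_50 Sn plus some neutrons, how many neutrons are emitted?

2

Conserve mass number: 251 = 121 + 128 + k, so k = 251 − 249 = 2.
Check atomic number: 97 = 47 + 50 + 0 = 97. ✓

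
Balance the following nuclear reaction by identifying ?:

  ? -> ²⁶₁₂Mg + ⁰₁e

Conserve mass number: A = 26 + 0, so A = 26.
Conserve atomic number: Z = 12 + 1, so Z = 13.
Z = 13 is aluminium, so the species is ²⁶₁₃Al.

Al-26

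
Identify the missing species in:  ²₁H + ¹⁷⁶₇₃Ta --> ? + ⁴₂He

Hf-174

Conserve mass number: 2 + 176 = A + 4, so A = 174.
Conserve atomic number: 1 + 73 = Z + 2, so Z = 72.
Z = 72 is hafnium, so the species is ¹⁷⁴₇₂Hf.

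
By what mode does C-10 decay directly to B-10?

beta-plus decay or electron capture

ΔA = 10 − 10 = 0; ΔZ = 5 − 6 = -1.
A is unchanged and Z drops by 1 — a proton has become a neutron (β⁺ emission or electron capture).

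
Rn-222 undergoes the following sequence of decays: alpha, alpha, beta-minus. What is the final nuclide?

Start: (A, Z) = (222, 86).
After α: (218, 84).
After α: (214, 82).
After β⁻: (214, 83).
Z = 83 is bismuth.

Bi-214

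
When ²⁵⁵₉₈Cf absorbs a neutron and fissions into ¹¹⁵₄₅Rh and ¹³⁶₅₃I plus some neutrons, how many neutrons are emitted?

Conserve mass number: 256 = 115 + 136 + k, so k = 256 − 251 = 5.
Check atomic number: 98 = 45 + 53 + 0 = 98. ✓

5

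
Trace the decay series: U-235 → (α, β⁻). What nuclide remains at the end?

Start: (A, Z) = (235, 92).
After α: (231, 90).
After β⁻: (231, 91).
Z = 91 is protactinium.

Pa-231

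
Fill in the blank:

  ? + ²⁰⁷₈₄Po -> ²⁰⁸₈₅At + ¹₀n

Conserve mass number: A + 207 = 208 + 1, so A = 2.
Conserve atomic number: Z + 84 = 85 + 0, so Z = 1.
A = 2 and Z = 1 is ²₁H — a deuteron.

deuteron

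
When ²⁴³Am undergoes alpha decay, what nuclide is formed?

Np-239

Alpha decay: mass number changes by -4, atomic number by -2.
A: 243 − 4 = 239; Z: 95 − 2 = 93.
Z = 93 is neptunium, so the daughter is ²³⁹Np.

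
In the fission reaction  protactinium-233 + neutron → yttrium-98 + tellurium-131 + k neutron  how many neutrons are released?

Conserve mass number: 234 = 98 + 131 + k, so k = 234 − 229 = 5.
Check atomic number: 91 = 39 + 52 + 0 = 91. ✓

5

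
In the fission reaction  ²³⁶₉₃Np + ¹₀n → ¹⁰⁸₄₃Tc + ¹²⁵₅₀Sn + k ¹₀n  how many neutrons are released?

Conserve mass number: 237 = 108 + 125 + k, so k = 237 − 233 = 4.
Check atomic number: 93 = 43 + 50 + 0 = 93. ✓

4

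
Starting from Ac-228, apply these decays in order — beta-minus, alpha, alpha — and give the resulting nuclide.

Rn-220

Start: (A, Z) = (228, 89).
After β⁻: (228, 90).
After α: (224, 88).
After α: (220, 86).
Z = 86 is radon.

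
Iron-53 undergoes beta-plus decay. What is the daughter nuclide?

Beta-plus decay: mass number changes by +0, atomic number by -1.
A: 53 = 53; Z: 26 − 1 = 25.
Z = 25 is manganese, so the daughter is manganese-53.

Mn-53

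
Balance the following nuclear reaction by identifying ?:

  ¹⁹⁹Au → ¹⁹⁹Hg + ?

beta-minus particle

Conserve mass number: 199 = 199 + A, so A = 0.
Conserve atomic number: 79 = 80 + Z, so Z = -1.
A = 0 and Z = -1 is e⁻ — a beta-minus particle.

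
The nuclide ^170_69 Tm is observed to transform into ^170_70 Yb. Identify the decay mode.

ΔA = 170 − 170 = 0; ΔZ = 70 − 69 = +1.
A is unchanged and Z rises by 1 — a neutron has become a proton (β⁻ decay).

beta-minus decay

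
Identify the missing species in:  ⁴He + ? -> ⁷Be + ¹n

alpha particle

Conserve mass number: 4 + A = 7 + 1, so A = 4.
Conserve atomic number: 2 + Z = 4 + 0, so Z = 2.
A = 4 and Z = 2 is ⁴He — an alpha particle.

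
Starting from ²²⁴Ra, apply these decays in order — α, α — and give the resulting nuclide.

Start: (A, Z) = (224, 88).
After α: (220, 86).
After α: (216, 84).
Z = 84 is polonium.

Po-216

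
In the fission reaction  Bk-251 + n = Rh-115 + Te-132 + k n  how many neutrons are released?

5

Conserve mass number: 252 = 115 + 132 + k, so k = 252 − 247 = 5.
Check atomic number: 97 = 45 + 52 + 0 = 97. ✓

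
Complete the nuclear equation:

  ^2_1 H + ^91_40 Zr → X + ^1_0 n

Conserve mass number: 2 + 91 = A + 1, so A = 92.
Conserve atomic number: 1 + 40 = Z + 0, so Z = 41.
Z = 41 is niobium, so the species is ^92_41 Nb.

Nb-92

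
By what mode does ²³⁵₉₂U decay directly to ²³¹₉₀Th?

ΔA = 231 − 235 = -4; ΔZ = 90 − 92 = -2.
A drops by 4 and Z drops by 2 — the signature of alpha emission.

alpha decay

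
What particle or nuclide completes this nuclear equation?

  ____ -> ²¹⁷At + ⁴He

Fr-221

Conserve mass number: A = 217 + 4, so A = 221.
Conserve atomic number: Z = 85 + 2, so Z = 87.
Z = 87 is francium, so the species is ²²¹Fr.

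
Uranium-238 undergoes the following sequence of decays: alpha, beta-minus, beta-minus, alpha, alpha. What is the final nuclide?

Start: (A, Z) = (238, 92).
After α: (234, 90).
After β⁻: (234, 91).
After β⁻: (234, 92).
After α: (230, 90).
After α: (226, 88).
Z = 88 is radium.

Ra-226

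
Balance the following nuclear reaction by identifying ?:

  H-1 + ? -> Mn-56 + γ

Cr-55

Conserve mass number: 1 + A = 56 + 0, so A = 55.
Conserve atomic number: 1 + Z = 25 + 0, so Z = 24.
Z = 24 is chromium, so the species is Cr-55.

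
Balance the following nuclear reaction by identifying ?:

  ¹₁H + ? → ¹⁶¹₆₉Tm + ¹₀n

Conserve mass number: 1 + A = 161 + 1, so A = 161.
Conserve atomic number: 1 + Z = 69 + 0, so Z = 68.
Z = 68 is erbium, so the species is ¹⁶¹₆₈Er.

Er-161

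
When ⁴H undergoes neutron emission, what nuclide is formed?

Neutron emission: mass number changes by -1, atomic number by +0.
A: 4 − 1 = 3; Z: 1 = 1.
Z = 1 is hydrogen, so the daughter is ³H.

H-3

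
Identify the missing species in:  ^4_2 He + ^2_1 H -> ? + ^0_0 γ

Conserve mass number: 4 + 2 = A + 0, so A = 6.
Conserve atomic number: 2 + 1 = Z + 0, so Z = 3.
Z = 3 is lithium, so the species is ^6_3 Li.

Li-6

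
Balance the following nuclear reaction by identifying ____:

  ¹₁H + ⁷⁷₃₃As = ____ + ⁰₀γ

Conserve mass number: 1 + 77 = A + 0, so A = 78.
Conserve atomic number: 1 + 33 = Z + 0, so Z = 34.
Z = 34 is selenium, so the species is ⁷⁸₃₄Se.

Se-78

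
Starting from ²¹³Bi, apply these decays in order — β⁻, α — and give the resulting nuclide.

Start: (A, Z) = (213, 83).
After β⁻: (213, 84).
After α: (209, 82).
Z = 82 is lead.

Pb-209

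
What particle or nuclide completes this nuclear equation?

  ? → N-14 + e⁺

O-14

Conserve mass number: A = 14 + 0, so A = 14.
Conserve atomic number: Z = 7 + 1, so Z = 8.
Z = 8 is oxygen, so the species is O-14.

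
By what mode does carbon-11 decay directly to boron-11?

ΔA = 11 − 11 = 0; ΔZ = 5 − 6 = -1.
A is unchanged and Z drops by 1 — a proton has become a neutron (β⁺ emission or electron capture).

beta-plus decay or electron capture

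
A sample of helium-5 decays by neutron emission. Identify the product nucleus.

Neutron emission: mass number changes by -1, atomic number by +0.
A: 5 − 1 = 4; Z: 2 = 2.
Z = 2 is helium, so the daughter is helium-4.

He-4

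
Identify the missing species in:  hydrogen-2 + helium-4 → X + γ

Conserve mass number: 2 + 4 = A + 0, so A = 6.
Conserve atomic number: 1 + 2 = Z + 0, so Z = 3.
Z = 3 is lithium, so the species is lithium-6.

Li-6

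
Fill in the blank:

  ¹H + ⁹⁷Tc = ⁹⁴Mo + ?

Conserve mass number: 1 + 97 = 94 + A, so A = 4.
Conserve atomic number: 1 + 43 = 42 + Z, so Z = 2.
A = 4 and Z = 2 is ⁴He — an alpha particle.

alpha particle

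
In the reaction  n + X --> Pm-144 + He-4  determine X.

Conserve mass number: 1 + A = 144 + 4, so A = 147.
Conserve atomic number: 0 + Z = 61 + 2, so Z = 63.
Z = 63 is europium, so the species is Eu-147.

Eu-147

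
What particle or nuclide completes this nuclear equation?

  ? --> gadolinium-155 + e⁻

Eu-155

Conserve mass number: A = 155 + 0, so A = 155.
Conserve atomic number: Z = 64 − 1, so Z = 63.
Z = 63 is europium, so the species is europium-155.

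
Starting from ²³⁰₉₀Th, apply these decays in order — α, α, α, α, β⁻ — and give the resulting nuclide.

Bi-214

Start: (A, Z) = (230, 90).
After α: (226, 88).
After α: (222, 86).
After α: (218, 84).
After α: (214, 82).
After β⁻: (214, 83).
Z = 83 is bismuth.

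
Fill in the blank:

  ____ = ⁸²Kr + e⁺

Conserve mass number: A = 82 + 0, so A = 82.
Conserve atomic number: Z = 36 + 1, so Z = 37.
Z = 37 is rubidium, so the species is ⁸²Rb.

Rb-82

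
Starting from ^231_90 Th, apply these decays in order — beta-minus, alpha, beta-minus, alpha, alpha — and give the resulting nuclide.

Rn-219

Start: (A, Z) = (231, 90).
After β⁻: (231, 91).
After α: (227, 89).
After β⁻: (227, 90).
After α: (223, 88).
After α: (219, 86).
Z = 86 is radon.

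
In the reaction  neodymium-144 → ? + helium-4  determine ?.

Ce-140

Conserve mass number: 144 = A + 4, so A = 140.
Conserve atomic number: 60 = Z + 2, so Z = 58.
Z = 58 is cerium, so the species is cerium-140.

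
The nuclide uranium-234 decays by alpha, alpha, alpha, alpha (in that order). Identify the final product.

Po-218

Start: (A, Z) = (234, 92).
After α: (230, 90).
After α: (226, 88).
After α: (222, 86).
After α: (218, 84).
Z = 84 is polonium.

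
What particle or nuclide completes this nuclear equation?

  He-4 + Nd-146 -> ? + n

Conserve mass number: 4 + 146 = A + 1, so A = 149.
Conserve atomic number: 2 + 60 = Z + 0, so Z = 62.
Z = 62 is samarium, so the species is Sm-149.

Sm-149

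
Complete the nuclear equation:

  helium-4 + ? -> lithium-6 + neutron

Conserve mass number: 4 + A = 6 + 1, so A = 3.
Conserve atomic number: 2 + Z = 3 + 0, so Z = 1.
A = 3 and Z = 1 is hydrogen-3 — a triton.

triton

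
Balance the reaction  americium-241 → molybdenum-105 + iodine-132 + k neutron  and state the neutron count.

Conserve mass number: 241 = 105 + 132 + k, so k = 241 − 237 = 4.
Check atomic number: 95 = 42 + 53 + 0 = 95. ✓

4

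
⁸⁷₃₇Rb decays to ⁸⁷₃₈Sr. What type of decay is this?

ΔA = 87 − 87 = 0; ΔZ = 38 − 37 = +1.
A is unchanged and Z rises by 1 — a neutron has become a proton (β⁻ decay).

beta-minus decay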